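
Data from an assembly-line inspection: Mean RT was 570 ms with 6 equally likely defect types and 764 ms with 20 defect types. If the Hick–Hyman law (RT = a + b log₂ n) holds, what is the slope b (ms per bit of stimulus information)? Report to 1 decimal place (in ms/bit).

111.7 ms/bit

Slope: b = (764 − 570) / (log₂ 20 − log₂ 6) = 194/1.7370 = 111.689 ms/bit.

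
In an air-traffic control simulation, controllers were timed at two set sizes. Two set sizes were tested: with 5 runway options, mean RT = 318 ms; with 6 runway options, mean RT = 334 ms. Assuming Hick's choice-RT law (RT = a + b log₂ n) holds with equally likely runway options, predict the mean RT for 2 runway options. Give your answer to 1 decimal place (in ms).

With log₂ n on the abscissa the relation is linear; from the two conditions:
  b = (334 − 318) / (log₂ 6 − log₂ 5) = 16 / (2.5850 − 2.3219) = 60.829 ms/bit
  a = 318 − 60.829 × 2.3219 = 176.760 ms
Then RT(2) = 176.760 + 60.829 × log₂ 2 = 176.760 + 60.829 × 1 ≈ 237.589 ms.

237.6 ms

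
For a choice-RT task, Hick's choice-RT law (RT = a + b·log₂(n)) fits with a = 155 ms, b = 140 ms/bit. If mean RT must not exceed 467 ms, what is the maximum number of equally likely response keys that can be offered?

4

Set 155 + 140·log₂ n ≤ 467 → log₂ n ≤ (467 − 155)/140 = 2.2286.
So n ≤ 2^2.2286 = 4.687; the largest integer n is 4.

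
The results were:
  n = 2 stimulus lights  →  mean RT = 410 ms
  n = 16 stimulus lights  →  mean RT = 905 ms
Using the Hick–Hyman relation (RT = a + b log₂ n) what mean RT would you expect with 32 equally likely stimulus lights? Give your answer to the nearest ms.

Fit slope and intercept:
  b = (905 − 410) / (log₂ 16 − log₂ 2) = 495 / (4 − 1) = 165 ms/bit
  a = 410 − 165 × 1 = 245 ms
Then RT(32) = 245 + 165 × log₂ 32 = 245 + 165 × 5 ≈ 1070.000 ms.

1070 ms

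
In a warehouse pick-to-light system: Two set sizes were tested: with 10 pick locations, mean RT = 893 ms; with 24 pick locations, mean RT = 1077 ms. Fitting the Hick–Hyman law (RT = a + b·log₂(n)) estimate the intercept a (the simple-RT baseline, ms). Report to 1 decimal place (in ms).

409.1 ms

Slope: b = (1077 − 893) / (log₂ 24 − log₂ 10) = 184/1.2630 = 145.681 ms/bit.
Intercept: a = 893 − 145.681·log₂(10) = 409.058 ms.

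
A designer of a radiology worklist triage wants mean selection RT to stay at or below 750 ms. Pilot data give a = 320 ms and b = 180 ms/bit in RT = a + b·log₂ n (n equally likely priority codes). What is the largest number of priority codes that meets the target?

Information budget: (750 − 320)/180 = 2.3889 bits, so n ≤ 2^2.3889 = 5.238 → at most 5.

5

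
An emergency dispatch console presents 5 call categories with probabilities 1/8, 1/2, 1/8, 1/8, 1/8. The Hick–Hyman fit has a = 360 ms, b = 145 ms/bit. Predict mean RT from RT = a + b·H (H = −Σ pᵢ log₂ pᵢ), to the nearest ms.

Each term −pᵢ log₂ pᵢ: 0.125·3 + 0.5·1 + 0.125·3 + 0.125·3 + 0.125·3; summed, H = 2.000 bits.
Mean RT = a + bH = 360 + 145·2.000 = 650.00 ms.

650 ms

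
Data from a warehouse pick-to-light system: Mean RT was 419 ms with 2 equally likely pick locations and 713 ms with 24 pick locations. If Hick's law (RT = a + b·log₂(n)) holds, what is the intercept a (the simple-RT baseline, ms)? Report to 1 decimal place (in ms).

b = (RT₂ − RT₁)/(log₂ n₂ − log₂ n₁) = (713 − 419)/(4.5850 − 1) = 82.009 ms/bit.
a = RT₁ − b·log₂ n₁ = 419 − 82.009 × 1 = 336.991 ms.

337.0 ms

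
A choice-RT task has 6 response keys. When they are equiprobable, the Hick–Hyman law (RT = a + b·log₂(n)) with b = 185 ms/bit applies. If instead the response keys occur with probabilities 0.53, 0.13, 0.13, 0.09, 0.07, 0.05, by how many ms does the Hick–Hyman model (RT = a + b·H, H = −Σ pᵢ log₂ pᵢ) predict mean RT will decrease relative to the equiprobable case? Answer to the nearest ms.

The RT saving is b·ΔH. Equiprobable H₀ = log₂(6) = 2.5850 bits; with the given probabilities H = 2.0480 bits.
b·(H₀ − H) = 185 × (2.5850 − 2.0480) = 99.33 ms.

99 ms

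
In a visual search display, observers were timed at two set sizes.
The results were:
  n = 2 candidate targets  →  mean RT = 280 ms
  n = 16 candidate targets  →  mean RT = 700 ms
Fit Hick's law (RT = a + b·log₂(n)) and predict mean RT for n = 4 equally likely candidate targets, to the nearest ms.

Fit slope and intercept:
  b = (700 − 280) / (log₂ 16 − log₂ 2) = 420 / (4 − 1) = 140 ms/bit
  a = 280 − 140 × 1 = 140 ms
Then RT(4) = 140 + 140 × log₂ 4 = 140 + 140 × 2 ≈ 420.000 ms.

420 ms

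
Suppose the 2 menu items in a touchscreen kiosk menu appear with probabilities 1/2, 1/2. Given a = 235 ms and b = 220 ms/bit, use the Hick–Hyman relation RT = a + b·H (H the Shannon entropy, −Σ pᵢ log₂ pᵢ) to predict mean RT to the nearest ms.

455 ms

Each term −pᵢ log₂ pᵢ: 0.5·1 + 0.5·1; summed, H = 1.000 bits.
Mean RT = a + bH = 235 + 220·1.000 = 455.00 ms.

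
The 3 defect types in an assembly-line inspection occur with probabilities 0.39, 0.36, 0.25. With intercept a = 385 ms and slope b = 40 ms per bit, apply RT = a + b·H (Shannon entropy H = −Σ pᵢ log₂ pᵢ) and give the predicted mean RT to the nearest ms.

447 ms

Entropy contributions −pᵢ log₂ pᵢ: 0.5298, 0.5306, 0.5000; sum H = 1.5604 bits.
RT = a + bH = 385 + 40·1.5604 = 447.42 ms.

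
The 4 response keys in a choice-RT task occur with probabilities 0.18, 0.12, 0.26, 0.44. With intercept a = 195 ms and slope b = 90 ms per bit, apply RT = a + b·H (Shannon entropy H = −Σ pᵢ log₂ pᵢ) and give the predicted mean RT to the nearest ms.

H = 0.18·log₂(1/0.18) + 0.12·log₂(1/0.12) + 0.26·log₂(1/0.26) + 0.44·log₂(1/0.44) = 1.8388 bits.
RT = 195 + 90 × 1.8388 = 360.49 ms.

360 ms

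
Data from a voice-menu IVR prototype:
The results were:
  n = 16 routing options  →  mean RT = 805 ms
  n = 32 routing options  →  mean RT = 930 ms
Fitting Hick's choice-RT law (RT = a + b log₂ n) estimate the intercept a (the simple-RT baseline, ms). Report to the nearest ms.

305 ms

The slope on a log₂ axis is (930 − 805) / (5 − 4) = 125 ms/bit.
Intercept: a = 805 − 125·log₂(16) = 305.000 ms.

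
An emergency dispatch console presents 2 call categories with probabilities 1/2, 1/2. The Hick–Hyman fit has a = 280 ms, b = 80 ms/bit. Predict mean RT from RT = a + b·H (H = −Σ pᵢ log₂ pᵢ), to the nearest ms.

360 ms

H = −Σ pᵢ log₂ pᵢ = 0.5·1 + 0.5·1 = 1.000 bits.
RT = 280 + 80 × 1.000 = 360.00 ms.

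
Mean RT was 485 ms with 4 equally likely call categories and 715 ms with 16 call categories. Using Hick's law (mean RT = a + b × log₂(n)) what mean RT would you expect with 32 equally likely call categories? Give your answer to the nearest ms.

830 ms

Solve the two-equation system in a and b:
  b = (715 − 485) / (log₂ 16 − log₂ 4) = 230 / (4 − 2) = 115 ms/bit
  a = 485 − 115 × 2 = 255 ms
Then RT(32) = 255 + 115 × log₂ 32 = 255 + 115 × 5 ≈ 830.000 ms.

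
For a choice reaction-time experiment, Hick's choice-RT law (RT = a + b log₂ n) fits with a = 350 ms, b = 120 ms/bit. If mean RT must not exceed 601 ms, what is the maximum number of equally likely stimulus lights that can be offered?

4

Information budget: (601 − 350)/120 = 2.0917 bits, so n ≤ 2^2.0917 = 4.262 → at most 4.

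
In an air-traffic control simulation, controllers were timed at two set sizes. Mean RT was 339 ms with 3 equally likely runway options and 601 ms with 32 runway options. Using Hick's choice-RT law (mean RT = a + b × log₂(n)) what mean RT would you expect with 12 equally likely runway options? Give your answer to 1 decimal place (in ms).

492.4 ms

RT is linear in log₂ n, so two points fix the line:
  b = (601 − 339) / (log₂ 32 − log₂ 3) = 262 / (5 − 1.5850) = 76.720 ms/bit
  a = 339 − 76.720 × 1.5850 = 217.402 ms
Then RT(12) = 217.402 + 76.720 × log₂ 12 = 217.402 + 76.720 × 3.5850 ≈ 492.439 ms.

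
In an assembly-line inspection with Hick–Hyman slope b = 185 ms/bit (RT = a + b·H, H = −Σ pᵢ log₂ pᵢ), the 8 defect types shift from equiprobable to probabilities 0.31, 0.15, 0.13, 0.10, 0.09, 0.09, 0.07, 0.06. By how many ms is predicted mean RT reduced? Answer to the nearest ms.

39 ms

The RT saving is b·ΔH. Equiprobable H₀ = log₂(8) = 3.0000 bits; with the given probabilities H = 2.7866 bits.
b·(H₀ − H) = 185 × (3.0000 − 2.7866) = 39.48 ms.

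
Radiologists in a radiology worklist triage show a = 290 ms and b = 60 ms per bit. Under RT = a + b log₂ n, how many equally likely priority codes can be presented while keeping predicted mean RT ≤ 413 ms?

4

Information budget: (413 − 290)/60 = 2.0500 bits, so n ≤ 2^2.0500 = 4.141 → at most 4.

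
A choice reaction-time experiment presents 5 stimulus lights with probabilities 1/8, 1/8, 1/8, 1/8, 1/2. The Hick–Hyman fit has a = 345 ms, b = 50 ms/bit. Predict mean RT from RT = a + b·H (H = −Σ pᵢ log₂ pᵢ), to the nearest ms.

H = −Σ pᵢ log₂ pᵢ = 0.125·3 + 0.125·3 + 0.125·3 + 0.125·3 + 0.5·1 = 2.000 bits.
RT = 345 + 50 × 2.000 = 445.00 ms.

445 ms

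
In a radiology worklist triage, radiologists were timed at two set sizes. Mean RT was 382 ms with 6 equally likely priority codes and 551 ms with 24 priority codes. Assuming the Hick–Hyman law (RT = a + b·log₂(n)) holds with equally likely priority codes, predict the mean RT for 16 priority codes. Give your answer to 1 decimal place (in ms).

RT is linear in log₂ n, so two points fix the line:
  b = (551 − 382) / (log₂ 24 − log₂ 6) = 169 / (4.5850 − 2.5850) = 84.500 ms/bit
  a = 382 − 84.500 × 2.5850 = 163.571 ms
Then RT(16) = 163.571 + 84.500 × log₂ 16 = 163.571 + 84.500 × 4 ≈ 501.571 ms.

501.6 ms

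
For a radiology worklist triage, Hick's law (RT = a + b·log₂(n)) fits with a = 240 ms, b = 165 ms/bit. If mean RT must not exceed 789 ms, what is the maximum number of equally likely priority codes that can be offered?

10

Information budget: (789 − 240)/165 = 3.3273 bits, so n ≤ 2^3.3273 = 10.037 → at most 10.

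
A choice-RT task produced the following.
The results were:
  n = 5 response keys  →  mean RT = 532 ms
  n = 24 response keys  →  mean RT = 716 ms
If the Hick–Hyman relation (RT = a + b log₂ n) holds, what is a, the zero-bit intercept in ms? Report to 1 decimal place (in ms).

343.2 ms

The slope on a log₂ axis is (716 − 532) / (4.5850 − 2.3219) = 81.307 ms/bit.
a = RT₁ − b·log₂ n₁ = 532 − 81.307 × 2.3219 = 343.212 ms.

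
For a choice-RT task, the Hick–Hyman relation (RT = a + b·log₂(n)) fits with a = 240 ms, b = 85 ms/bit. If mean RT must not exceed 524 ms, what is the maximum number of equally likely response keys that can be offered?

10

Information budget: (524 − 240)/85 = 3.3412 bits, so n ≤ 2^3.3412 = 10.134 → at most 10.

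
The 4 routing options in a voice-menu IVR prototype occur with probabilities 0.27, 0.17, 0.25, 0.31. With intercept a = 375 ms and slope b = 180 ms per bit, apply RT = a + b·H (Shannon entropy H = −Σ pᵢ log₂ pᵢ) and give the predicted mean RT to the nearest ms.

H = 0.27·log₂(1/0.27) + 0.17·log₂(1/0.17) + 0.25·log₂(1/0.25) + 0.31·log₂(1/0.31) = 1.9684 bits.
RT = 375 + 180 × 1.9684 = 729.31 ms.

729 ms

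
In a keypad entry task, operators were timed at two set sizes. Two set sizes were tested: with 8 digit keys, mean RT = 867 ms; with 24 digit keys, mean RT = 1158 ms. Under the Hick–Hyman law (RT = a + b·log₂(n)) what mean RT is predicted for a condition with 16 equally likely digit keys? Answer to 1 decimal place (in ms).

1050.6 ms

Fit slope and intercept:
  b = (1158 − 867) / (log₂ 24 − log₂ 8) = 291 / (4.5850 − 3) = 183.601 ms/bit
  a = 867 − 183.601 × 3 = 316.198 ms
Then RT(16) = 316.198 + 183.601 × log₂ 16 = 316.198 + 183.601 × 4 ≈ 1050.601 ms.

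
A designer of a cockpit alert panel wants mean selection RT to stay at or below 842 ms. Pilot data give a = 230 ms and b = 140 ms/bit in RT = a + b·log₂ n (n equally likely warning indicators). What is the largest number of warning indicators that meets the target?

140·log₂ n ≤ 842 − 230 = 612, giving log₂ n ≤ 4.3714 and n ≤ 20.698. The largest whole number is 20.

20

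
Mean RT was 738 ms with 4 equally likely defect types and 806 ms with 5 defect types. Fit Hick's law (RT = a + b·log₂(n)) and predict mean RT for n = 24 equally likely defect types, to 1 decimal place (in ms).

1284.0 ms

Fit slope and intercept:
  b = (806 − 738) / (log₂ 5 − log₂ 4) = 68 / (2.3219 − 2) = 211.227 ms/bit
  a = 738 − 211.227 × 2 = 315.545 ms
Then RT(24) = 315.545 + 211.227 × log₂ 24 = 315.545 + 211.227 × 4.5850 ≈ 1284.015 ms.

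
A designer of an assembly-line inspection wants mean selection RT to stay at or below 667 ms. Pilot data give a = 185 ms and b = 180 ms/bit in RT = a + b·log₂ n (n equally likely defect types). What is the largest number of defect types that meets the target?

180·log₂ n ≤ 667 − 185 = 482, giving log₂ n ≤ 2.6778 and n ≤ 6.399. The largest whole number is 6.

6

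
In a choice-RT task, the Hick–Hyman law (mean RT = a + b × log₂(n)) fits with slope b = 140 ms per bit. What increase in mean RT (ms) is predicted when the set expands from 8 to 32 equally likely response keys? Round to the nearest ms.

280 ms

The intercept a cancels: ΔRT = b·(log₂ n₂ − log₂ n₁) = b·log₂(n₂/n₁).
log₂(32) − log₂(8) = log₂(32/8) = log₂(4) = 2.
ΔRT = 140 × 2.0000 = 280.000 ms.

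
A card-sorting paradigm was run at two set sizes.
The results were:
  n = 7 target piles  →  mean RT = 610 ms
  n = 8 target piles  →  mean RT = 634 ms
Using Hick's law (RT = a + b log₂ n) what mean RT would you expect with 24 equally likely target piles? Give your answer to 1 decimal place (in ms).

With log₂ n on the abscissa the relation is linear; from the two conditions:
  b = (634 − 610) / (log₂ 8 − log₂ 7) = 24 / (3 − 2.8074) = 124.581 ms/bit
  a = 610 − 124.581 × 2.8074 = 260.256 ms
Then RT(24) = 260.256 + 124.581 × log₂ 24 = 260.256 + 124.581 × 4.5850 ≈ 831.457 ms.

831.5 ms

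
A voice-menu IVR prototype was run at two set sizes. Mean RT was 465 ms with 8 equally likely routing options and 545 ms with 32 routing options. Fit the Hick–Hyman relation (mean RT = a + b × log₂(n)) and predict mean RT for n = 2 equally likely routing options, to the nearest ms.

385 ms

RT is linear in log₂ n, so two points fix the line:
  b = (545 − 465) / (log₂ 32 − log₂ 8) = 80 / (5 − 3) = 40 ms/bit
  a = 465 − 40 × 3 = 345 ms
Then RT(2) = 345 + 40 × log₂ 2 = 345 + 40 × 1 ≈ 385.000 ms.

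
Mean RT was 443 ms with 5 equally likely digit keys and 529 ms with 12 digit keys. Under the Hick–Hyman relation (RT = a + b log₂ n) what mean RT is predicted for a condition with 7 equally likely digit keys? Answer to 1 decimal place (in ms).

476.1 ms

Solve the two-equation system in a and b:
  b = (529 − 443) / (log₂ 12 − log₂ 5) = 86 / (3.5850 − 2.3219) = 68.090 ms/bit
  a = 443 − 68.090 × 2.3219 = 284.900 ms
Then RT(7) = 284.900 + 68.090 × log₂ 7 = 284.900 + 68.090 × 2.8074 ≈ 476.053 ms.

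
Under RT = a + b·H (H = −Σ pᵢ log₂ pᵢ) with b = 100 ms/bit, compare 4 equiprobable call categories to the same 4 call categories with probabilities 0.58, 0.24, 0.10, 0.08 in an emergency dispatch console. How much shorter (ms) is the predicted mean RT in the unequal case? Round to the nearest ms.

The RT saving is b·ΔH. Equiprobable H₀ = log₂(4) = 2.0000 bits; with the given probabilities H = 1.5736 bits.
b·(H₀ − H) = 100 × (2.0000 − 1.5736) = 42.64 ms.

43 ms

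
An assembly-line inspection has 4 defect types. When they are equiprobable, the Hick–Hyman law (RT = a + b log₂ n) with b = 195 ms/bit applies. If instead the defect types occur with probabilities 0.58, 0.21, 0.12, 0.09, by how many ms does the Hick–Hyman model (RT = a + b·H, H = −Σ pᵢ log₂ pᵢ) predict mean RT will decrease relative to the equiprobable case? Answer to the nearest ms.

The RT saving is b·ΔH. Equiprobable H₀ = log₂(4) = 2.0000 bits; with the given probabilities H = 1.6084 bits.
b·(H₀ − H) = 195 × (2.0000 − 1.6084) = 76.37 ms.

76 ms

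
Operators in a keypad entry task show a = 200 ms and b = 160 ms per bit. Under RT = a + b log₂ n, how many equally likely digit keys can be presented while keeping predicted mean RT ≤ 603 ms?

5

Information budget: (603 − 200)/160 = 2.5187 bits, so n ≤ 2^2.5187 = 5.731 → at most 5.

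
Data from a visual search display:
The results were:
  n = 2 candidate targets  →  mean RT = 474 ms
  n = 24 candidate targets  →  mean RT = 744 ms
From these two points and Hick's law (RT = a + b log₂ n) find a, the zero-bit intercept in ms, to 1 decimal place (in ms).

398.7 ms

Slope: b = (744 − 474) / (log₂ 24 − log₂ 2) = 270/3.5850 = 75.315 ms/bit.
Intercept: a = 474 − 75.315·log₂(2) = 398.685 ms.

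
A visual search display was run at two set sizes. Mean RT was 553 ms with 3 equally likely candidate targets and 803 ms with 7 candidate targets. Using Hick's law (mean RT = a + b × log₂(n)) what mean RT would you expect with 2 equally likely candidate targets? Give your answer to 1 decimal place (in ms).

Fit slope and intercept:
  b = (803 − 553) / (log₂ 7 − log₂ 3) = 250 / (2.8074 − 1.5850) = 204.517 ms/bit
  a = 553 − 204.517 × 1.5850 = 228.848 ms
Then RT(2) = 228.848 + 204.517 × log₂ 2 = 228.848 + 204.517 × 1 ≈ 433.365 ms.

433.4 ms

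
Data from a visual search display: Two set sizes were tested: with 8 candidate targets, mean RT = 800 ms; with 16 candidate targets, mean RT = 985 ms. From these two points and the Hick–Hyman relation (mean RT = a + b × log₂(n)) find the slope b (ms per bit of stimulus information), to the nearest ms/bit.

185 ms/bit

The slope on a log₂ axis is (985 − 800) / (4 − 3) = 185 ms/bit.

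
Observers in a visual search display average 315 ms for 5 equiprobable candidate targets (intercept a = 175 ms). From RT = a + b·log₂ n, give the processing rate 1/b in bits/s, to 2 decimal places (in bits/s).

Choice component = 315 − 175 = 140 ms over log₂(5) = 2.3219 bits.
b = 140 / 2.3219 = 60.295 ms/bit, so 1/b = 16.585 bits/s.

16.59 bits/s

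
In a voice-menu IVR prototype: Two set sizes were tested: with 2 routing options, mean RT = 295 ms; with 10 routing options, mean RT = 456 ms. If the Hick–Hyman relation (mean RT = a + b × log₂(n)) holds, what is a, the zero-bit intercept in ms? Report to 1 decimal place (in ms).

225.7 ms

b = (RT₂ − RT₁)/(log₂ n₂ − log₂ n₁) = (456 − 295)/(3.3219 − 1) = 69.339 ms/bit.
Intercept: a = 295 − 69.339·log₂(2) = 225.661 ms.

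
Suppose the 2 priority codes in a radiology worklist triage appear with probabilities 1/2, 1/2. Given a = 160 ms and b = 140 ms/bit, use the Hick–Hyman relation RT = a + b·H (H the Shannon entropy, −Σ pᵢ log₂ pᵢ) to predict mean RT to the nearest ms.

Each term −pᵢ log₂ pᵢ: 0.5·1 + 0.5·1; summed, H = 1.000 bits.
Mean RT = a + bH = 160 + 140·1.000 = 300.00 ms.

300 ms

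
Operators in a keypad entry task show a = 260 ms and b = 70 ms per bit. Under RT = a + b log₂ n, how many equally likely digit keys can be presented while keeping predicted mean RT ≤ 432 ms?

5

70·log₂ n ≤ 432 − 260 = 172, giving log₂ n ≤ 2.4571 and n ≤ 5.491. The largest whole number is 5.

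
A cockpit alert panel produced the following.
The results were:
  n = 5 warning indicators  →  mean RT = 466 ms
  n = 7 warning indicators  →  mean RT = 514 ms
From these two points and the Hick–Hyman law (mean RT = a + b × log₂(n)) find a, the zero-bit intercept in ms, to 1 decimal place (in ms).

236.4 ms

b = (RT₂ − RT₁)/(log₂ n₂ − log₂ n₁) = (514 − 466)/(2.8074 − 2.3219) = 98.882 ms/bit.
Intercept: a = 466 − 98.882·log₂(5) = 236.403 ms.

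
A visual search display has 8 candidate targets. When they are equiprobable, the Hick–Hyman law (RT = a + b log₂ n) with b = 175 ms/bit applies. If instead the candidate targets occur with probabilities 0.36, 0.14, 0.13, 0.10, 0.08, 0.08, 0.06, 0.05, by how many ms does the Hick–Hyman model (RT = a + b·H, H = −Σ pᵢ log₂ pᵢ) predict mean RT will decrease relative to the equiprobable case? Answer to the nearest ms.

55 ms

Equiprobable entropy H₀ = log₂ 8 = 3.0000 bits.
Skewed entropy H = −Σ pᵢ log₂ pᵢ = 2.6852 bits.
ΔRT = b·(H₀ − H) = 175 × 0.3148 = 55.09 ms.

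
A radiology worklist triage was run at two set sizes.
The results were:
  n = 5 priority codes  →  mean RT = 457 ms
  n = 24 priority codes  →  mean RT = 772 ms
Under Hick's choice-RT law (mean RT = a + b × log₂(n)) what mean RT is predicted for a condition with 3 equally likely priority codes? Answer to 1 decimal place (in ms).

Fit slope and intercept:
  b = (772 − 457) / (log₂ 24 − log₂ 5) = 315 / (4.5850 − 2.3219) = 139.194 ms/bit
  a = 457 − 139.194 × 2.3219 = 133.802 ms
Then RT(3) = 133.802 + 139.194 × log₂ 3 = 133.802 + 139.194 × 1.5850 ≈ 354.419 ms.

354.4 ms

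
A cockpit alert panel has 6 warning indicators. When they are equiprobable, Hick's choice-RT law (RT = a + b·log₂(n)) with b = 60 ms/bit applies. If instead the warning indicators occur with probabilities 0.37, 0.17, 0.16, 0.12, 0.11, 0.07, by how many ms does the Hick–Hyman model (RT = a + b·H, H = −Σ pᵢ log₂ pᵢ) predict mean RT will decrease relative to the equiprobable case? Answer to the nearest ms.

Equiprobable entropy H₀ = log₂ 6 = 2.5850 bits.
Skewed entropy H = −Σ pᵢ log₂ pᵢ = 2.3742 bits.
ΔRT = b·(H₀ − H) = 60 × 0.2107 = 12.64 ms.

13 ms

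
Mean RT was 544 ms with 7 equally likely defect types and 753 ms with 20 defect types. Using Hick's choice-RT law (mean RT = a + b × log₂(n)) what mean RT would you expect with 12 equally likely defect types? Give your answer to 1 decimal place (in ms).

RT is linear in log₂ n, so two points fix the line:
  b = (753 − 544) / (log₂ 20 − log₂ 7) = 209 / (4.3219 − 2.8074) = 137.993 ms/bit
  a = 544 − 137.993 × 2.8074 = 156.606 ms
Then RT(12) = 156.606 + 137.993 × log₂ 12 = 156.606 + 137.993 × 3.5850 ≈ 651.304 ms.

651.3 ms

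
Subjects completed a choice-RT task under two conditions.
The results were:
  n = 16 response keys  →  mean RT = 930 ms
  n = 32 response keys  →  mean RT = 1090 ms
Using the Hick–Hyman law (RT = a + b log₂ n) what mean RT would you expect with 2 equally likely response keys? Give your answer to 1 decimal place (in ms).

Fit slope and intercept:
  b = (1090 − 930) / (log₂ 32 − log₂ 16) = 160 / (5 − 4) = 160.000 ms/bit
  a = 930 − 160.000 × 4 = 290.000 ms
Then RT(2) = 290.000 + 160.000 × log₂ 2 = 290.000 + 160.000 × 1 ≈ 450.000 ms.

450.0 ms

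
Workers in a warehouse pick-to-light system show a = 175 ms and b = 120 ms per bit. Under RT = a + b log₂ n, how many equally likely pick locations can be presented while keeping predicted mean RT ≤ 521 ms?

120·log₂ n ≤ 521 − 175 = 346, giving log₂ n ≤ 2.8833 and n ≤ 7.379. The largest whole number is 7.

7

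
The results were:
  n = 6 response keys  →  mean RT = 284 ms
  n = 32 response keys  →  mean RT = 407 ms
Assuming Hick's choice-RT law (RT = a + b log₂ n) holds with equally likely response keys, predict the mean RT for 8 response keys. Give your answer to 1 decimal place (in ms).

With log₂ n on the abscissa the relation is linear; from the two conditions:
  b = (407 − 284) / (log₂ 32 − log₂ 6) = 123 / (5 − 2.5850) = 50.931 ms/bit
  a = 284 − 50.931 × 2.5850 = 152.346 ms
Then RT(8) = 152.346 + 50.931 × log₂ 8 = 152.346 + 50.931 × 3 ≈ 305.138 ms.

305.1 ms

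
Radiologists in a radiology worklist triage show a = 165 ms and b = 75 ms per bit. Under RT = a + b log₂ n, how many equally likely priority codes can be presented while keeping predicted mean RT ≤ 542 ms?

75·log₂ n ≤ 542 − 165 = 377, giving log₂ n ≤ 5.0267 and n ≤ 32.597. The largest whole number is 32.

32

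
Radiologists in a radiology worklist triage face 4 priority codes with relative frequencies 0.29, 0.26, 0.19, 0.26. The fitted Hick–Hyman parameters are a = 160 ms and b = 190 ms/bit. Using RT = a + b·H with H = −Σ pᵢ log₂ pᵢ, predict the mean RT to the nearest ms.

537 ms

Entropy contributions −pᵢ log₂ pᵢ: 0.5179, 0.5053, 0.4552, 0.5053; sum H = 1.9837 bits.
RT = a + bH = 160 + 190·1.9837 = 536.90 ms.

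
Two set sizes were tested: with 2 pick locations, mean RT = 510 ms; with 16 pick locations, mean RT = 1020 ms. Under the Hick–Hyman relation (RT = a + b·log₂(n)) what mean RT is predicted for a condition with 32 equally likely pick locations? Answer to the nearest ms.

1190 ms

RT is linear in log₂ n, so two points fix the line:
  b = (1020 − 510) / (log₂ 16 − log₂ 2) = 510 / (4 − 1) = 170 ms/bit
  a = 510 − 170 × 1 = 340 ms
Then RT(32) = 340 + 170 × log₂ 32 = 340 + 170 × 5 ≈ 1190.000 ms.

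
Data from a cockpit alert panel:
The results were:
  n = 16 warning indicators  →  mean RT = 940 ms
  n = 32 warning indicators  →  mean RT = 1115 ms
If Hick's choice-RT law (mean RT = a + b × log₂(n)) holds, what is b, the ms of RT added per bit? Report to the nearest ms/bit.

175 ms/bit

The slope on a log₂ axis is (1115 − 940) / (5 − 4) = 175 ms/bit.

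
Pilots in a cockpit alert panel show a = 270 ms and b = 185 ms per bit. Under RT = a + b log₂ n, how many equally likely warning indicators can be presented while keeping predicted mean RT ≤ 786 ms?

6

Information budget: (786 − 270)/185 = 2.7892 bits, so n ≤ 2^2.7892 = 6.912 → at most 6.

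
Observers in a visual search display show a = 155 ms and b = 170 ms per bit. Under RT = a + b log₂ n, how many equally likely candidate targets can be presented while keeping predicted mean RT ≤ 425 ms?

170·log₂ n ≤ 425 − 155 = 270, giving log₂ n ≤ 1.5882 and n ≤ 3.007. The largest whole number is 3.

3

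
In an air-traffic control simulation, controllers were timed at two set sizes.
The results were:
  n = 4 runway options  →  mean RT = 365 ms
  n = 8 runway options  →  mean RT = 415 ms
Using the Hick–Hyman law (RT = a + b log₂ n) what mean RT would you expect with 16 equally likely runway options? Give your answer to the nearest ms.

465 ms

Fit slope and intercept:
  b = (415 − 365) / (log₂ 8 − log₂ 4) = 50 / (3 − 2) = 50 ms/bit
  a = 365 − 50 × 2 = 265 ms
Then RT(16) = 265 + 50 × log₂ 16 = 265 + 50 × 4 ≈ 465.000 ms.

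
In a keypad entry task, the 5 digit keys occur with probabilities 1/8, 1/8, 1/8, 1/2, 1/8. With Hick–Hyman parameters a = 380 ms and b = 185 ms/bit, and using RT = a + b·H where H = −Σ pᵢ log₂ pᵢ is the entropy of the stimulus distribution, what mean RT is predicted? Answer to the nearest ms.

750 ms

Each term −pᵢ log₂ pᵢ: 0.125·3 + 0.125·3 + 0.125·3 + 0.5·1 + 0.125·3; summed, H = 2.000 bits.
Mean RT = a + bH = 380 + 185·2.000 = 750.00 ms.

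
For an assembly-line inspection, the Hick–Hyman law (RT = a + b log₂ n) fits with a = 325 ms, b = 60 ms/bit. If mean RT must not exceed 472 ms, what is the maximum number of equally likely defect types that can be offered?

Set 325 + 60·log₂ n ≤ 472 → log₂ n ≤ (472 − 325)/60 = 2.4500.
So n ≤ 2^2.4500 = 5.464; the largest integer n is 5.

5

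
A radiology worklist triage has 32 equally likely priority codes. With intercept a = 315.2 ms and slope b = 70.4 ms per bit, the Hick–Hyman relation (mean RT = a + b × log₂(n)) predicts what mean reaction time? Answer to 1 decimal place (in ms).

667.2 ms

log₂(32) = 5 bits, so RT = 315.2 + 70.4 × 5 ≈ 667.200 ms.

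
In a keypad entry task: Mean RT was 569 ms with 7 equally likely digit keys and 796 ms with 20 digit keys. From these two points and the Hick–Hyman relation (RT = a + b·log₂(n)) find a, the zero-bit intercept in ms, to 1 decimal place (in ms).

The slope on a log₂ axis is (796 − 569) / (4.3219 − 2.8074) = 149.877 ms/bit.
a = RT₁ − b·log₂ n₁ = 569 − 149.877 × 2.8074 = 148.241 ms.

148.2 ms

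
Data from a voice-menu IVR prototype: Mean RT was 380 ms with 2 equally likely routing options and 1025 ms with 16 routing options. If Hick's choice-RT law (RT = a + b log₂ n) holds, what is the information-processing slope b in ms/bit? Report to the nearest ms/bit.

215 ms/bit

b = (RT₂ − RT₁)/(log₂ n₂ − log₂ n₁) = (1025 − 380)/(4 − 1) = 215 ms/bit.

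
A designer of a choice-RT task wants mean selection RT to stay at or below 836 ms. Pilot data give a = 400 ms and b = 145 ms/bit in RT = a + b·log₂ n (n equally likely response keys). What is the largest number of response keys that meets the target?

8

Information budget: (836 − 400)/145 = 3.0069 bits, so n ≤ 2^3.0069 = 8.038 → at most 8.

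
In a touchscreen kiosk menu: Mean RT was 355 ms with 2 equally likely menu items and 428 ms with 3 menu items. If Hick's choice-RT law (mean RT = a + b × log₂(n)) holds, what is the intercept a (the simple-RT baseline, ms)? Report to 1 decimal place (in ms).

Slope: b = (428 − 355) / (log₂ 3 − log₂ 2) = 73/0.5850 = 124.794 ms/bit.
Intercept: a = 355 − 124.794·log₂(2) = 230.206 ms.

230.2 ms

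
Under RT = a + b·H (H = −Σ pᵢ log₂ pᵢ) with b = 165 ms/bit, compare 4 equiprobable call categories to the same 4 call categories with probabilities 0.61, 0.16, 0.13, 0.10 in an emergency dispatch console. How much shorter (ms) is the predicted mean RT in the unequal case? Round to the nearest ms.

70 ms

Equiprobable entropy H₀ = log₂ 4 = 2.0000 bits.
Skewed entropy H = −Σ pᵢ log₂ pᵢ = 1.5729 bits.
ΔRT = b·(H₀ − H) = 165 × 0.4271 = 70.48 ms.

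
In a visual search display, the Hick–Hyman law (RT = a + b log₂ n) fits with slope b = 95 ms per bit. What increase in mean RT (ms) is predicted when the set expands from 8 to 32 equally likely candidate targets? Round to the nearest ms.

The intercept a cancels: ΔRT = b·(log₂ n₂ − log₂ n₁) = b·log₂(n₂/n₁).
log₂(32) − log₂(8) = log₂(32/8) = log₂(4) = 2.
ΔRT = 95 × 2.0000 = 190.000 ms.

190 ms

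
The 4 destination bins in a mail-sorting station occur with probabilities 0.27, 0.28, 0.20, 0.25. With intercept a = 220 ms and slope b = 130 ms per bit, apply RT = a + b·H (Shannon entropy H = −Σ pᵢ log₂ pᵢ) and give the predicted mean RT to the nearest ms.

479 ms

H = 0.27·log₂(1/0.27) + 0.28·log₂(1/0.28) + 0.20·log₂(1/0.20) + 0.25·log₂(1/0.25) = 1.9886 bits.
RT = 220 + 130 × 1.9886 = 478.52 ms.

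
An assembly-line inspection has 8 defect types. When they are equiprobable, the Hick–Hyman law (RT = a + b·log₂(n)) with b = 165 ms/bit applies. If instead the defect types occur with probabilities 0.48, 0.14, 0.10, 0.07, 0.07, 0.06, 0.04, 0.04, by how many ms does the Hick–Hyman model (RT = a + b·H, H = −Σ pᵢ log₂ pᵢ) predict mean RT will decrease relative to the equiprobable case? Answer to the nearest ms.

Equiprobable entropy H₀ = log₂ 8 = 3.0000 bits.
Skewed entropy H = −Σ pᵢ log₂ pᵢ = 2.3897 bits.
ΔRT = b·(H₀ − H) = 165 × 0.6103 = 100.70 ms.

101 ms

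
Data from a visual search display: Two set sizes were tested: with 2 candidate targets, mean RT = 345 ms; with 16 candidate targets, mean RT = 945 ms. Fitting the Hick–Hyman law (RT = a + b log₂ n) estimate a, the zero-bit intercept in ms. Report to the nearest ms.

b = (RT₂ − RT₁)/(log₂ n₂ − log₂ n₁) = (945 − 345)/(4 − 1) = 200 ms/bit.
a = RT₁ − b·log₂ n₁ = 345 − 200 × 1 = 145.000 ms.

145 ms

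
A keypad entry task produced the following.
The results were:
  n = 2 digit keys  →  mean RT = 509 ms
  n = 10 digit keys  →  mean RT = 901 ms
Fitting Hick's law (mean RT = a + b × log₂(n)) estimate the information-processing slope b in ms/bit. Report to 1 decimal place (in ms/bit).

168.8 ms/bit

b = (RT₂ − RT₁)/(log₂ n₂ − log₂ n₁) = (901 − 509)/(3.3219 − 1) = 168.825 ms/bit.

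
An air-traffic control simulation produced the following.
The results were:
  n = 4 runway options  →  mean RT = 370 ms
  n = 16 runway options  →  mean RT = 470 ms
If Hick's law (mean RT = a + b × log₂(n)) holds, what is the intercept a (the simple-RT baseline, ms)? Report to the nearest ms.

b = (RT₂ − RT₁)/(log₂ n₂ − log₂ n₁) = (470 − 370)/(4 − 2) = 50 ms/bit.
a = RT₁ − b·log₂ n₁ = 370 − 50 × 2 = 270.000 ms.

270 ms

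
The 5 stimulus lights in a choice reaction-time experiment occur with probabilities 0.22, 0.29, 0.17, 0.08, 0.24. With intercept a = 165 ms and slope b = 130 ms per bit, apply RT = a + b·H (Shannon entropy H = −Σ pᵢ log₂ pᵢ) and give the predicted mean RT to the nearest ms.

Entropy contributions −pᵢ log₂ pᵢ: 0.4806, 0.5179, 0.4346, 0.2915, 0.4941; sum H = 2.2187 bits.
RT = a + bH = 165 + 130·2.2187 = 453.43 ms.

453 ms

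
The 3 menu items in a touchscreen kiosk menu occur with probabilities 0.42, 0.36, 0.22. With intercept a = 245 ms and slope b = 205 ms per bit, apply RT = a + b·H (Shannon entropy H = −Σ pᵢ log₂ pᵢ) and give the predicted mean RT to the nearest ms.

Entropy contributions −pᵢ log₂ pᵢ: 0.5256, 0.5306, 0.4806; sum H = 1.5368 bits.
RT = a + bH = 245 + 205·1.5368 = 560.05 ms.

560 ms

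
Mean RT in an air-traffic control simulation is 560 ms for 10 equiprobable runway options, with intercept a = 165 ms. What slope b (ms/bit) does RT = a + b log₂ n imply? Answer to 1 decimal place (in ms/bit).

118.9 ms/bit

log₂(10) = 3.3219 bits.
b = (RT − a)/log₂ n = (560 − 165) / 3.3219 = 118.907 ms/bit.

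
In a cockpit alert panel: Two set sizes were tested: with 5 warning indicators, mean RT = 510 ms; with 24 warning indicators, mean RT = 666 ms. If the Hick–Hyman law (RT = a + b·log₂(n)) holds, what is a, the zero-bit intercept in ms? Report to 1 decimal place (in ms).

349.9 ms

The slope on a log₂ axis is (666 − 510) / (4.5850 − 2.3219) = 68.934 ms/bit.
Intercept: a = 510 − 68.934·log₂(5) = 349.940 ms.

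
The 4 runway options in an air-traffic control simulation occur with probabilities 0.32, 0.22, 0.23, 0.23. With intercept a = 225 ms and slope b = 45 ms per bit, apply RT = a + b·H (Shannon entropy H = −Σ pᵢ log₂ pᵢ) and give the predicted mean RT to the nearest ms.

H = 0.32·log₂(1/0.32) + 0.22·log₂(1/0.22) + 0.23·log₂(1/0.23) + 0.23·log₂(1/0.23) = 1.9819 bits.
RT = 225 + 45 × 1.9819 = 314.19 ms.

314 ms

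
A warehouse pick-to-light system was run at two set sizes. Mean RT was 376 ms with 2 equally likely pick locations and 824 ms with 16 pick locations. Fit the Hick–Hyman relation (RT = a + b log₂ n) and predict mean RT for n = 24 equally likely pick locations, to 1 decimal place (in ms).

911.4 ms

RT is linear in log₂ n, so two points fix the line:
  b = (824 − 376) / (log₂ 16 − log₂ 2) = 448 / (4 − 1) = 149.333 ms/bit
  a = 376 − 149.333 × 1 = 226.667 ms
Then RT(24) = 226.667 + 149.333 × log₂ 24 = 226.667 + 149.333 × 4.5850 ≈ 911.354 ms.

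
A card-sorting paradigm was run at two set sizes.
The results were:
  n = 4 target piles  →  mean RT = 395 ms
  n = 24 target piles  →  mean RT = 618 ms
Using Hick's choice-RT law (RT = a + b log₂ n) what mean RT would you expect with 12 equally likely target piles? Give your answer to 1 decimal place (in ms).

With log₂ n on the abscissa the relation is linear; from the two conditions:
  b = (618 − 395) / (log₂ 24 − log₂ 4) = 223 / (4.5850 − 2) = 86.268 ms/bit
  a = 395 − 86.268 × 2 = 222.464 ms
Then RT(12) = 222.464 + 86.268 × log₂ 12 = 222.464 + 86.268 × 3.5850 ≈ 531.732 ms.

531.7 ms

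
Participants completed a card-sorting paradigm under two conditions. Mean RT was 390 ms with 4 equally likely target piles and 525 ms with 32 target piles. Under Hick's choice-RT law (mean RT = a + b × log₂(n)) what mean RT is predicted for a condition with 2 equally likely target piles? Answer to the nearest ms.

RT is linear in log₂ n, so two points fix the line:
  b = (525 − 390) / (log₂ 32 − log₂ 4) = 135 / (5 − 2) = 45 ms/bit
  a = 390 − 45 × 2 = 300 ms
Then RT(2) = 300 + 45 × log₂ 2 = 300 + 45 × 1 ≈ 345.000 ms.

345 ms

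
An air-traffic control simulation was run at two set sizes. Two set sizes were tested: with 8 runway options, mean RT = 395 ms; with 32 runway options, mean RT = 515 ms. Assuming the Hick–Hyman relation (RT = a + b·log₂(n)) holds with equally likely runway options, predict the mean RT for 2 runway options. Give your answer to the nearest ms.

275 ms

Fit slope and intercept:
  b = (515 − 395) / (log₂ 32 − log₂ 8) = 120 / (5 − 3) = 60 ms/bit
  a = 395 − 60 × 3 = 215 ms
Then RT(2) = 215 + 60 × log₂ 2 = 215 + 60 × 1 ≈ 275.000 ms.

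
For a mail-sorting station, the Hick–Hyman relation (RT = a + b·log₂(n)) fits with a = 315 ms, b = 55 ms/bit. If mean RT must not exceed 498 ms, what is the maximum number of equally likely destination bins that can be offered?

Set 315 + 55·log₂ n ≤ 498 → log₂ n ≤ (498 − 315)/55 = 3.3273.
So n ≤ 2^3.3273 = 10.037; the largest integer n is 10.

10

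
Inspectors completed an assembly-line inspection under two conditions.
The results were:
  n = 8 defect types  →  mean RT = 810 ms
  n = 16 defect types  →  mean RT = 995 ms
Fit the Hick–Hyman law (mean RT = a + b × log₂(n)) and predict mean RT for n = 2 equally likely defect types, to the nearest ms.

Fit slope and intercept:
  b = (995 − 810) / (log₂ 16 − log₂ 8) = 185 / (4 − 3) = 185 ms/bit
  a = 810 − 185 × 3 = 255 ms
Then RT(2) = 255 + 185 × log₂ 2 = 255 + 185 × 1 ≈ 440.000 ms.

440 ms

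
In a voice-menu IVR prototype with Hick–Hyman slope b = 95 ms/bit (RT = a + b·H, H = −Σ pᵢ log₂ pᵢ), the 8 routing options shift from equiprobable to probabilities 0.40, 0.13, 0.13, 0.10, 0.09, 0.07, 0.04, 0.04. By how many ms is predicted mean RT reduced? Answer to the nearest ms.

40 ms

The RT saving is b·ΔH. Equiprobable H₀ = log₂(8) = 3.0000 bits; with the given probabilities H = 2.5790 bits.
b·(H₀ − H) = 95 × (3.0000 − 2.5790) = 40.00 ms.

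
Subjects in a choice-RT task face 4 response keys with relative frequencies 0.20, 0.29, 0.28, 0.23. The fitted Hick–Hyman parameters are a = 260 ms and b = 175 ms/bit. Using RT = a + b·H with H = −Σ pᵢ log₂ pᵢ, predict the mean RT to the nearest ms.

Entropy contributions −pᵢ log₂ pᵢ: 0.4644, 0.5179, 0.5142, 0.4877; sum H = 1.9842 bits.
RT = a + bH = 260 + 175·1.9842 = 607.23 ms.

607 ms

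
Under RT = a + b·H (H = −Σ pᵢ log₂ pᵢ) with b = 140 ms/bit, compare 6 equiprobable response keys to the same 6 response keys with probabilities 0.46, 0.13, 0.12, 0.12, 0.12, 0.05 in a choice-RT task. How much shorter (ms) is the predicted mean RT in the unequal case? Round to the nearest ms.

Equiprobable entropy H₀ = log₂ 6 = 2.5850 bits.
Skewed entropy H = −Σ pᵢ log₂ pᵢ = 2.2153 bits.
ΔRT = b·(H₀ − H) = 140 × 0.3697 = 51.76 ms.

52 ms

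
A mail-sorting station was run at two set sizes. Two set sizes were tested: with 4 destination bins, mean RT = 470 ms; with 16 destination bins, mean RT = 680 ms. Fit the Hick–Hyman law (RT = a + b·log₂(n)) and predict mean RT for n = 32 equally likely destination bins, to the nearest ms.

Fit slope and intercept:
  b = (680 − 470) / (log₂ 16 − log₂ 4) = 210 / (4 − 2) = 105 ms/bit
  a = 470 − 105 × 2 = 260 ms
Then RT(32) = 260 + 105 × log₂ 32 = 260 + 105 × 5 ≈ 785.000 ms.

785 ms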